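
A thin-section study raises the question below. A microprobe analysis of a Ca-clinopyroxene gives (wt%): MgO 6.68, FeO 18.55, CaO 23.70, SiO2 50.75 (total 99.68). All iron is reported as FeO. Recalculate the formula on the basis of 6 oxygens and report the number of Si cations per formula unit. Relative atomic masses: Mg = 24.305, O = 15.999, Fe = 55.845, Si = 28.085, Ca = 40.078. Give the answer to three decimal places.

1.998 Si apfu

MgO: 6.68/40.304 = 0.16574 mol → 0.16574 mol Mg, 0.16574 mol O.
FeO: 18.55/71.844 = 0.25820 mol → 0.25820 mol Fe, 0.25820 mol O.
CaO: 23.70/56.077 = 0.42263 mol → 0.42263 mol Ca, 0.42263 mol O.
SiO2: 50.75/60.083 = 0.84466 mol → 0.84466 mol Si, 1.68932 mol O.
Total oxygen = 2.53589 mol. Normalization factor = 6/2.53589 = 2.36603.
Si per 6 O = 0.84466 × 2.36603 = 1.998.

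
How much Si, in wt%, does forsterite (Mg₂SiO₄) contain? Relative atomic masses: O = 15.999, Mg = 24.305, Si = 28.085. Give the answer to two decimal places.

19.96 wt%

M(Mg₂SiO₄) = 140.691 g/mol.
Si contributes 1 × 28.085 = 28.085 g per mole.
28.085/140.691 = 0.1996 → 19.96%.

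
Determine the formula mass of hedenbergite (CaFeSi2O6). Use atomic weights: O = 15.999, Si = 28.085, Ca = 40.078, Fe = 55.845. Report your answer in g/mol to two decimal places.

M = 1(40.078) + 1(55.845) + 2(28.085) + 6(15.999)

248.09 g/mol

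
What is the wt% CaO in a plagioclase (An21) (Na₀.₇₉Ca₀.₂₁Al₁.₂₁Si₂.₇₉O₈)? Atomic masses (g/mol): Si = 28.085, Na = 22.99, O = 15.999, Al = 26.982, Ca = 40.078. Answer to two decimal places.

M(Na₀.₇₉Ca₀.₂₁Al₁.₂₁Si₂.₇₉O₈) = 265.576 g/mol; M(CaO) = 56.077 g/mol.
Moles CaO per formula unit = 0.21 Ca ÷ 1 = 0.2100.
CaO fraction = (0.2100 × 56.077) / 265.576 = 11.776/265.576 = 0.0443.

4.43 wt%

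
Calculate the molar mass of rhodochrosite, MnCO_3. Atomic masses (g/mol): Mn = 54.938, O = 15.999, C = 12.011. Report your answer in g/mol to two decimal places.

114.95 g/mol

Mn: 1 × 54.938 = 54.9380
C: 1 × 12.011 = 12.0110
O: 3 × 15.999 = 47.9970
Summing the contributions gives the formula mass.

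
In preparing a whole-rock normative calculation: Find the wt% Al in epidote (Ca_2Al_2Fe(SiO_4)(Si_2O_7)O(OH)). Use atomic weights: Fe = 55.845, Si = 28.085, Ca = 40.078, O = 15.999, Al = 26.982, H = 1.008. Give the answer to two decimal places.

11.17 wt%

Formula mass = 2*40.078 + 2*26.982 + 1*55.845 + 3*28.085 + 13*15.999 + 1*1.008 = 483.215 g/mol, of which 53.964 g is Al.
So Al makes up 53.964/483.215 = 0.1117 of the mass, i.e. 11.17%.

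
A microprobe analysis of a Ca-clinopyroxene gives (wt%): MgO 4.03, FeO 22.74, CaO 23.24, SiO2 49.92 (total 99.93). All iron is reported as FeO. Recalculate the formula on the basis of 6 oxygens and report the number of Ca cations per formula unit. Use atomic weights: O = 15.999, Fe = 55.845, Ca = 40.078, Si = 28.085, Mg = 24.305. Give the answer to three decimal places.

MgO (M=40.304): mol = 0.09999; Mg = 0.09999, O = 0.09999.
FeO (M=71.844): mol = 0.31652; Fe = 0.31652, O = 0.31652.
CaO (M=56.077): mol = 0.41443; Ca = 0.41443, O = 0.41443.
SiO2 (M=60.083): mol = 0.83085; Si = 0.83085, O = 1.66170.
ΣO = 2.49264; factor = 6/ΣO = 2.40709.
Ca apfu = 0.41443 × 2.40709 = 0.998.

0.998 Ca apfu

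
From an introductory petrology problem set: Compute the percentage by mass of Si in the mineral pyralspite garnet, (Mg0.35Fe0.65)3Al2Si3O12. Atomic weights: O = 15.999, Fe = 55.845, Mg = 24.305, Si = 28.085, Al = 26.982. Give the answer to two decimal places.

18.13 weight percent

Molar mass of (Mg0.35Fe0.65)3Al2Si3O12: 1.05*24.305 + 1.95*55.845 + 2*26.982 + 3*28.085 + 12*15.999 = 464.625 g/mol.
Mass of Si per formula unit: 3 × 28.085 = 84.255 g.
Weight fraction Si = 84.255 / 464.625 = 0.1813.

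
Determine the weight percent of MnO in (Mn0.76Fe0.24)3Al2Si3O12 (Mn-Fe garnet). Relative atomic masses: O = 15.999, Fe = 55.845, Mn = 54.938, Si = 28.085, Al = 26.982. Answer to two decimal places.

32.63 wt%

Formula mass = 495.674 g/mol.
2.28 Mn → 2.2800 mol MnO per formula unit; M(MnO) = 70.937, so MnO mass = 161.736 g.
161.736/495.674 × 100 = 32.63 wt%.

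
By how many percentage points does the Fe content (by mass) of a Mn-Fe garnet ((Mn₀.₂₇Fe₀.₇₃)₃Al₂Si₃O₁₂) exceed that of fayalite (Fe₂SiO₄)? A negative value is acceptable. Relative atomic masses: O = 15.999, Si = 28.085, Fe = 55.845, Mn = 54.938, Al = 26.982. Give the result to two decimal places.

First mineral: 122.301 g Fe in 497.007 g formula = 24.61 wt% Fe.
Second mineral: 111.690 g Fe in 203.771 g formula = 54.81 wt% Fe.
24.61% − 54.81% gives a difference of -30.20 percentage points.

-30.20 percentage points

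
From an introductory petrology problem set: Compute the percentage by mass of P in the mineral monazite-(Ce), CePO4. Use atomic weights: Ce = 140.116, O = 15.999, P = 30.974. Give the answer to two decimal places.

13.18 wt%

M(CePO4) = 235.086 g/mol.
P contributes 1 × 30.974 = 30.974 g per mole.
30.974/235.086 = 0.1318 → 13.18%.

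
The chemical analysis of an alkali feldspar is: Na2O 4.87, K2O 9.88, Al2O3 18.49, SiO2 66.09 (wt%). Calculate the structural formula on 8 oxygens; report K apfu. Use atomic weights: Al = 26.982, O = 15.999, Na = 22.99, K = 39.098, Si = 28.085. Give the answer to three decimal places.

Na2O (M=61.979): mol = 0.07858; Na = 0.15716, O = 0.07858.
K2O (M=94.195): mol = 0.10489; K = 0.20978, O = 0.10489.
Al2O3 (M=101.961): mol = 0.18134; Al = 0.36268, O = 0.54402.
SiO2 (M=60.083): mol = 1.09998; Si = 1.09998, O = 2.19996.
ΣO = 2.92745; factor = 8/ΣO = 2.73275.
K apfu = 0.20978 × 2.73275 = 0.573.

0.573 K apfu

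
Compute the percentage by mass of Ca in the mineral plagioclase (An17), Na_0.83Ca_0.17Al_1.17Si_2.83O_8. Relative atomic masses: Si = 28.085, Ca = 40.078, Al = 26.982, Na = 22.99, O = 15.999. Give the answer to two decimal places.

2.57 weight percent

Molar mass of Na_0.83Ca_0.17Al_1.17Si_2.83O_8: 0.83·22.99 + 0.17·40.078 + 1.17·26.982 + 2.83·28.085 + 8·15.999 = 264.936 g/mol.
Mass of Ca per formula unit: 0.17 × 40.078 = 6.813 g.
Weight fraction Ca = 6.813 / 264.936 = 0.0257.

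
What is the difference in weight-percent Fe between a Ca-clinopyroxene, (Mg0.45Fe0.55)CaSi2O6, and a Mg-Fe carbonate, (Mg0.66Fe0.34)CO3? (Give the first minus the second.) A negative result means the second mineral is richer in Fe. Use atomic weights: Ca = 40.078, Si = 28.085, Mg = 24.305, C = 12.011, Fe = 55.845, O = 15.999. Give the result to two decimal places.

-6.85 percentage points

First mineral: 30.715 g Fe in 233.894 g formula = 13.13 wt% Fe.
Second mineral: 18.987 g Fe in 95.037 g formula = 19.98 wt% Fe.
13.13% − 19.98% gives a difference of -6.85 percentage points.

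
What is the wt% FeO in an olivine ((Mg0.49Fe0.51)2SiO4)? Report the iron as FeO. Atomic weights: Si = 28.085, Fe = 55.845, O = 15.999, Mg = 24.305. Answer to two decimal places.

Formula mass = 172.862 g/mol.
1.02 Fe → 1.0200 mol FeO per formula unit; M(FeO) = 71.844, so FeO mass = 73.281 g.
73.281/172.862 × 100 = 42.39 wt%.

42.39 wt%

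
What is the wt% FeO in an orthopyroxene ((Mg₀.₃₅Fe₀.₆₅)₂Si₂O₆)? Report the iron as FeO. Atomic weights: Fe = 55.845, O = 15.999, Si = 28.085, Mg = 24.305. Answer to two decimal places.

M((Mg₀.₃₅Fe₀.₆₅)₂Si₂O₆) = 241.776 g/mol; M(FeO) = 71.844 g/mol.
Moles FeO per formula unit = 1.30 Fe ÷ 1 = 1.3000.
FeO fraction = (1.3000 × 71.844) / 241.776 = 93.397/241.776 = 0.3863.

38.63 wt%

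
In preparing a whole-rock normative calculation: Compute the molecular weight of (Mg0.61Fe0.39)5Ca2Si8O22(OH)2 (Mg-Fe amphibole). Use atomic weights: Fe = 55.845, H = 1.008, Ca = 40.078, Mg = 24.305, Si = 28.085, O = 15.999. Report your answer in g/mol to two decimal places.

873.86 g/mol

M = 3.05(24.305) + 1.95(55.845) + 2(40.078) + 8(28.085) + 24(15.999) + 2(1.008)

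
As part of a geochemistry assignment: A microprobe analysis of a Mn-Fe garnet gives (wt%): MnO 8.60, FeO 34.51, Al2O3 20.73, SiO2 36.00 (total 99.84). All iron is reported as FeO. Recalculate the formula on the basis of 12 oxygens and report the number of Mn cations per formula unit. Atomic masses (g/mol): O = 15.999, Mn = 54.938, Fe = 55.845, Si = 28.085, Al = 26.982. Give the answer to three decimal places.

0.604 Mn apfu

MnO: 8.60/70.937 = 0.12123 mol → 0.12123 mol Mn, 0.12123 mol O.
FeO: 34.51/71.844 = 0.48035 mol → 0.48035 mol Fe, 0.48035 mol O.
Al2O3: 20.73/101.961 = 0.20331 mol → 0.40662 mol Al, 0.60993 mol O.
SiO2: 36.00/60.083 = 0.59917 mol → 0.59917 mol Si, 1.19834 mol O.
Total oxygen = 2.40985 mol. Normalization factor = 12/2.40985 = 4.97956.
Mn per 12 O = 0.12123 × 4.97956 = 0.604.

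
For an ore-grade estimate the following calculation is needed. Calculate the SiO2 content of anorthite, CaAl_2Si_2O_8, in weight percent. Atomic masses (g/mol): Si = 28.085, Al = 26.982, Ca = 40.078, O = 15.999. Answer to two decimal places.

Molar mass of CaAl_2Si_2O_8 = 1*40.078 + 2*26.982 + 2*28.085 + 8*15.999 = 278.204 g/mol.
Each formula unit contains 2 Si, equivalent to 2/1 = 2.0000 mol SiO2.
M(SiO2) = 1×28.085 + 2×15.999 = 60.083 g/mol.
Mass of SiO2 per formula unit = 2.0000 × 60.083 = 120.166 g.
SiO2 wt% = 120.166 / 278.204 × 100 = 43.19%.

43.19 wt%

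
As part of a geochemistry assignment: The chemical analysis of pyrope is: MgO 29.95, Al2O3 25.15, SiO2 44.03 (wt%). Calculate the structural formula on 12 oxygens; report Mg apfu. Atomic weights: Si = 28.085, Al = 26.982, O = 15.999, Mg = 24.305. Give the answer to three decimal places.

3.024 Mg apfu

MgO (M=40.304): mol = 0.74310; Mg = 0.74310, O = 0.74310.
Al2O3 (M=101.961): mol = 0.24666; Al = 0.49332, O = 0.73998.
SiO2 (M=60.083): mol = 0.73282; Si = 0.73282, O = 1.46564.
ΣO = 2.94872; factor = 12/ΣO = 4.06956.
Mg apfu = 0.74310 × 4.06956 = 3.024.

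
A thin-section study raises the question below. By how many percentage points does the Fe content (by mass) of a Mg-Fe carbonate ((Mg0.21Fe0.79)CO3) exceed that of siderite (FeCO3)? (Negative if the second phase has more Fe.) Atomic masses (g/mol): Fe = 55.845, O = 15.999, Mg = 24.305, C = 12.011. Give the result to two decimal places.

M((Mg0.21Fe0.79)CO3) = 109.230 g/mol, so wt% Fe = 44.118/109.230 × 100 = 40.39%.
M(FeCO3) = 115.853 g/mol, so wt% Fe = 55.845/115.853 × 100 = 48.20%.
40.39 − 48.20 = -7.81 pp.

-7.81 percentage points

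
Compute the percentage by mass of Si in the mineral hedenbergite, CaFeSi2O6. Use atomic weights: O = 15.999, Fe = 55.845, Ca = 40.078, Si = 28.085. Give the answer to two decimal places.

22.64 mass %

Formula mass = 1×40.078 + 1×55.845 + 2×28.085 + 6×15.999 = 248.087 g/mol, of which 56.170 g is Si.
So Si makes up 56.170/248.087 = 0.2264 of the mass, i.e. 22.64%.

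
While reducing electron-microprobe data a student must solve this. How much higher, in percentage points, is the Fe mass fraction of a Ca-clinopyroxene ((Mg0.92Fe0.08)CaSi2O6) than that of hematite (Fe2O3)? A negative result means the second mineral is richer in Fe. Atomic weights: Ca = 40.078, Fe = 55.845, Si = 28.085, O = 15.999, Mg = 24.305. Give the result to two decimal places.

Fe in (Mg0.92Fe0.08)CaSi2O6: molar mass 219.070 g/mol; 0.08×55.845 = 4.468 g → 2.04 wt%.
Fe in Fe2O3: molar mass 159.687 g/mol; 2×55.845 = 111.690 g → 69.94 wt%.
Difference = 2.04 − 69.94 = -67.90 percentage points.

-67.90 percentage points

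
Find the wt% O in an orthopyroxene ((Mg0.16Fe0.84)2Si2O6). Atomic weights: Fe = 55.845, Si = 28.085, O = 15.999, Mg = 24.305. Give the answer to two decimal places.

37.83 wt%

Formula mass = 0.32×24.305 + 1.68×55.845 + 2×28.085 + 6×15.999 = 253.761 g/mol, of which 95.994 g is O.
So O makes up 95.994/253.761 = 0.3783 of the mass, i.e. 37.83%.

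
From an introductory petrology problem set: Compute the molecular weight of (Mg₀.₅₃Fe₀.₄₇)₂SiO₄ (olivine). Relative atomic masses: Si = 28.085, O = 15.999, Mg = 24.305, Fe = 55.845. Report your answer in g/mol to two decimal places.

170.34 g/mol

Mg: 1.06 × 24.305 = 25.7633
Fe: 0.94 × 55.845 = 52.4943
Si: 1 × 28.085 = 28.0850
O: 4 × 15.999 = 63.9960
Summing the contributions gives the formula mass.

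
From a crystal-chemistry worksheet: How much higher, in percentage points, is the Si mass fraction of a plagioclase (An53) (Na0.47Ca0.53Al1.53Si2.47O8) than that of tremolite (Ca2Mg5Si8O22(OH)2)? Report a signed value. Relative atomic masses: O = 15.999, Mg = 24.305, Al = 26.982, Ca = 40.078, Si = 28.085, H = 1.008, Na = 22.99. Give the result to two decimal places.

M(Na0.47Ca0.53Al1.53Si2.47O8) = 270.691 g/mol, so wt% Si = 69.370/270.691 × 100 = 25.63%.
M(Ca2Mg5Si8O22(OH)2) = 812.353 g/mol, so wt% Si = 224.680/812.353 × 100 = 27.66%.
25.63 − 27.66 = -2.03 pp.

-2.03 percentage points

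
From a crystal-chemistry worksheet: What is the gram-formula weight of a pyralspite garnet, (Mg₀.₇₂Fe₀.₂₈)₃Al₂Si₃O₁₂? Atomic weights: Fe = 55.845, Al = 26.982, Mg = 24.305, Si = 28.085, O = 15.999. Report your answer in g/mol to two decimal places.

M = 2.16·24.305 + 0.84·55.845 + 2·26.982 + 3·28.085 + 12·15.999

429.62 g/mol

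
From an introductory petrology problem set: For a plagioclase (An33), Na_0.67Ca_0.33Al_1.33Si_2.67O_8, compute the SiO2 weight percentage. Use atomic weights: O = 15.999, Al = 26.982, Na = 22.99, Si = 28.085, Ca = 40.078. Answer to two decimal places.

59.97 wt%

M(Na_0.67Ca_0.33Al_1.33Si_2.67O_8) = 267.494 g/mol; M(SiO2) = 60.083 g/mol.
Moles SiO2 per formula unit = 2.67 Si ÷ 1 = 2.6700.
SiO2 fraction = (2.6700 × 60.083) / 267.494 = 160.422/267.494 = 0.5997.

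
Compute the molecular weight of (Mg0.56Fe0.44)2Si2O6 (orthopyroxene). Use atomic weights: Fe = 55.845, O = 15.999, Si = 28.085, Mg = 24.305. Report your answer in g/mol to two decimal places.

M = 1.12*24.305 + 0.88*55.845 + 2*28.085 + 6*15.999

228.53 g/mol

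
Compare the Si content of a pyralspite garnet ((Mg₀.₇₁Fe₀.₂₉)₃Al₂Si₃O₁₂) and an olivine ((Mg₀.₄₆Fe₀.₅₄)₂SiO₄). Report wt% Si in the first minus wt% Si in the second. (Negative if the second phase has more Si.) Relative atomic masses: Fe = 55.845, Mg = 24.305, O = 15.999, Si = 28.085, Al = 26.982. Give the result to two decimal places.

M((Mg₀.₇₁Fe₀.₂₉)₃Al₂Si₃O₁₂) = 430.562 g/mol, so wt% Si = 84.255/430.562 × 100 = 19.57%.
M((Mg₀.₄₆Fe₀.₅₄)₂SiO₄) = 174.754 g/mol, so wt% Si = 28.085/174.754 × 100 = 16.07%.
19.57 − 16.07 = 3.50 pp.

3.50 percentage points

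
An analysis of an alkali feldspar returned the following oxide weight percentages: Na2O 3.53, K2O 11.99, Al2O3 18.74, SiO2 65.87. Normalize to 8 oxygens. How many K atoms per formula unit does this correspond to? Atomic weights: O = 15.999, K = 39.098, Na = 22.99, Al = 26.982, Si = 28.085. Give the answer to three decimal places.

0.696 K apfu

3.53 wt% Na2O ÷ 61.979 g/mol = 0.05695 mol, giving 0.11390 Na and 0.05695 O.
11.99 wt% K2O ÷ 94.195 g/mol = 0.12729 mol, giving 0.25458 K and 0.12729 O.
18.74 wt% Al2O3 ÷ 101.961 g/mol = 0.18380 mol, giving 0.36760 Al and 0.55140 O.
65.87 wt% SiO2 ÷ 60.083 g/mol = 1.09632 mol, giving 1.09632 Si and 2.19264 O.
Oxygen sums to 2.92828; scaling by 8/2.92828 = 2.73198 puts the formula on 8 O.
K: 0.25458 × 2.73198 = 0.696 atoms per formula unit.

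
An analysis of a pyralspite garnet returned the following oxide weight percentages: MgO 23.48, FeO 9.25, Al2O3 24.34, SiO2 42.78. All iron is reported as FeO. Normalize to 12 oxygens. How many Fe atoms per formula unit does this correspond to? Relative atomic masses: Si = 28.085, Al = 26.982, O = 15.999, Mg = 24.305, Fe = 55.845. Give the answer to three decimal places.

0.542 Fe apfu

MgO: 23.48/40.304 = 0.58257 mol → 0.58257 mol Mg, 0.58257 mol O.
FeO: 9.25/71.844 = 0.12875 mol → 0.12875 mol Fe, 0.12875 mol O.
Al2O3: 24.34/101.961 = 0.23872 mol → 0.47744 mol Al, 0.71616 mol O.
SiO2: 42.78/60.083 = 0.71202 mol → 0.71202 mol Si, 1.42404 mol O.
Total oxygen = 2.85152 mol. Normalization factor = 12/2.85152 = 4.20828.
Fe per 12 O = 0.12875 × 4.20828 = 0.542.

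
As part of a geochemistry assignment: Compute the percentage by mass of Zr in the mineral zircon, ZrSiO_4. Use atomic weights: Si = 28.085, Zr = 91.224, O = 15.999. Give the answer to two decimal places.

49.77 wt%

Molar mass of ZrSiO_4: 1·91.224 + 1·28.085 + 4·15.999 = 183.305 g/mol.
Mass of Zr per formula unit: 1 × 91.224 = 91.224 g.
Weight fraction Zr = 91.224 / 183.305 = 0.4977.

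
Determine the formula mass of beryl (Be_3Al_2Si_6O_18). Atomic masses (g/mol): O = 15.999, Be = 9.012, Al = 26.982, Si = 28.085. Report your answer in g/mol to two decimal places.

537.49 g/mol

Be: 3 × 9.012 = 27.0360
Al: 2 × 26.982 = 53.9640
Si: 6 × 28.085 = 168.5100
O: 18 × 15.999 = 287.9820
Summing the contributions gives the formula mass.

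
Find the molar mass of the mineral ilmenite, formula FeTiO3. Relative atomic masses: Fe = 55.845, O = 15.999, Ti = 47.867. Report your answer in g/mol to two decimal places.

M = 1(55.845) + 1(47.867) + 3(15.999)

151.71 g/mol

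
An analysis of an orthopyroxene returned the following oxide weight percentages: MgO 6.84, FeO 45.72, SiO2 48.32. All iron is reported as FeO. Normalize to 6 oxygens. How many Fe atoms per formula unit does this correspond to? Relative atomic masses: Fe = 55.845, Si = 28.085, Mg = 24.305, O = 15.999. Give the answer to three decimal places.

1.581 Fe apfu

MgO: 6.84/40.304 = 0.16971 mol → 0.16971 mol Mg, 0.16971 mol O.
FeO: 45.72/71.844 = 0.63638 mol → 0.63638 mol Fe, 0.63638 mol O.
SiO2: 48.32/60.083 = 0.80422 mol → 0.80422 mol Si, 1.60844 mol O.
Total oxygen = 2.41453 mol. Normalization factor = 6/2.41453 = 2.48496.
Fe per 6 O = 0.63638 × 2.48496 = 1.581.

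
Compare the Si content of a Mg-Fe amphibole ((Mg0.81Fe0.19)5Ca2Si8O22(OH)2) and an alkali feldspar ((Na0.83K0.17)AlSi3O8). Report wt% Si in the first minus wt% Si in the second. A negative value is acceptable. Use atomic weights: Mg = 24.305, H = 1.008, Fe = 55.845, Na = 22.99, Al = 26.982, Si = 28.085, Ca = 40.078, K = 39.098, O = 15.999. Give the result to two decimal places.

First mineral: 224.680 g Si in 842.316 g formula = 26.67 wt% Si.
Second mineral: 84.255 g Si in 264.957 g formula = 31.80 wt% Si.
26.67% − 31.80% gives a difference of -5.13 percentage points.

-5.13 percentage points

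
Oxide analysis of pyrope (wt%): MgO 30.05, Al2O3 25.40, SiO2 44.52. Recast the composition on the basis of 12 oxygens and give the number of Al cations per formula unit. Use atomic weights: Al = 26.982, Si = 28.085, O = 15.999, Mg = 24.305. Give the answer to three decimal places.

30.05 wt% MgO ÷ 40.304 g/mol = 0.74558 mol, giving 0.74558 Mg and 0.74558 O.
25.40 wt% Al2O3 ÷ 101.961 g/mol = 0.24911 mol, giving 0.49822 Al and 0.74733 O.
44.52 wt% SiO2 ÷ 60.083 g/mol = 0.74097 mol, giving 0.74097 Si and 1.48194 O.
Oxygen sums to 2.97485; scaling by 12/2.97485 = 4.03382 puts the formula on 12 O.
Al: 0.49822 × 4.03382 = 2.010 atoms per formula unit.

2.010 Al apfu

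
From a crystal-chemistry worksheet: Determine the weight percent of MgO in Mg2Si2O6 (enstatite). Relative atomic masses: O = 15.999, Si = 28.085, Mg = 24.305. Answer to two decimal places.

Formula mass = 200.774 g/mol.
2 Mg → 2.0000 mol MgO per formula unit; M(MgO) = 40.304, so MgO mass = 80.608 g.
80.608/200.774 × 100 = 40.15 wt%.

40.15 wt%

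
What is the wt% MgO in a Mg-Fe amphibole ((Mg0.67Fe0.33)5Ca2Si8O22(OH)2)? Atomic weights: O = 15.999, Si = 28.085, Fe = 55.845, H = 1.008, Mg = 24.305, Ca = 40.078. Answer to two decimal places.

15.62 wt%

M((Mg0.67Fe0.33)5Ca2Si8O22(OH)2) = 864.394 g/mol; M(MgO) = 40.304 g/mol.
Moles MgO per formula unit = 3.35 Mg ÷ 1 = 3.3500.
MgO fraction = (3.3500 × 40.304) / 864.394 = 135.018/864.394 = 0.1562.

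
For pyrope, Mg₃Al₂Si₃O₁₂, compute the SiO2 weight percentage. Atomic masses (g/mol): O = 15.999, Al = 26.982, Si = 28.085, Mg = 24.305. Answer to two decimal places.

44.71 wt%

Molar mass of Mg₃Al₂Si₃O₁₂ = 3*24.305 + 2*26.982 + 3*28.085 + 12*15.999 = 403.122 g/mol.
Each formula unit contains 3 Si, equivalent to 3/1 = 3.0000 mol SiO2.
M(SiO2) = 1×28.085 + 2×15.999 = 60.083 g/mol.
Mass of SiO2 per formula unit = 3.0000 × 60.083 = 180.249 g.
SiO2 wt% = 180.249 / 403.122 × 100 = 44.71%.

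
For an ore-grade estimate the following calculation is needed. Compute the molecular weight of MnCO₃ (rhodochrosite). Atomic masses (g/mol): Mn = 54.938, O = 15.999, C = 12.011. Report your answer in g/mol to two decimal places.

Mn: 1 × 54.938 = 54.9380
C: 1 × 12.011 = 12.0110
O: 3 × 15.999 = 47.9970
Summing the contributions gives the formula mass.

114.95 g/mol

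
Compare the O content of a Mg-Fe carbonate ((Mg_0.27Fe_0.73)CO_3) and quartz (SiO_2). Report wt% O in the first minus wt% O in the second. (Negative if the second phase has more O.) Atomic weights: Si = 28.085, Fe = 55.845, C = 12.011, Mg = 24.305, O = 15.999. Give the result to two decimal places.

-8.54 percentage points

O in (Mg_0.27Fe_0.73)CO_3: molar mass 107.337 g/mol; 3×15.999 = 47.997 g → 44.72 wt%.
O in SiO_2: molar mass 60.083 g/mol; 2×15.999 = 31.998 g → 53.26 wt%.
Difference = 44.72 − 53.26 = -8.54 percentage points.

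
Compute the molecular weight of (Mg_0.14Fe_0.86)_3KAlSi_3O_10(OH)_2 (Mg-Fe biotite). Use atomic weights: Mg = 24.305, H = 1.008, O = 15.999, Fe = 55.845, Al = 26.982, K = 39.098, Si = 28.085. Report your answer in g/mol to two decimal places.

498.63 g/mol

Mg: 0.42 × 24.305 = 10.2081
Fe: 2.58 × 55.845 = 144.0801
K: 1 × 39.098 = 39.0980
Al: 1 × 26.982 = 26.9820
Si: 3 × 28.085 = 84.2550
O: 12 × 15.999 = 191.9880
H: 2 × 1.008 = 2.0160
Summing the contributions gives the formula mass.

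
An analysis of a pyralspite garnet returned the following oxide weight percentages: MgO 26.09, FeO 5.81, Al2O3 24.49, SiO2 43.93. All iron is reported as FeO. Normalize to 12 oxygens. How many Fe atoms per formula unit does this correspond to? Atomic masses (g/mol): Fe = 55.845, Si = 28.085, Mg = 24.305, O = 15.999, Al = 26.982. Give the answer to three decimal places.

26.09 wt% MgO ÷ 40.304 g/mol = 0.64733 mol, giving 0.64733 Mg and 0.64733 O.
5.81 wt% FeO ÷ 71.844 g/mol = 0.08087 mol, giving 0.08087 Fe and 0.08087 O.
24.49 wt% Al2O3 ÷ 101.961 g/mol = 0.24019 mol, giving 0.48038 Al and 0.72057 O.
43.93 wt% SiO2 ÷ 60.083 g/mol = 0.73116 mol, giving 0.73116 Si and 1.46232 O.
Oxygen sums to 2.91109; scaling by 12/2.91109 = 4.12217 puts the formula on 12 O.
Fe: 0.08087 × 4.12217 = 0.333 atoms per formula unit.

0.333 Fe apfu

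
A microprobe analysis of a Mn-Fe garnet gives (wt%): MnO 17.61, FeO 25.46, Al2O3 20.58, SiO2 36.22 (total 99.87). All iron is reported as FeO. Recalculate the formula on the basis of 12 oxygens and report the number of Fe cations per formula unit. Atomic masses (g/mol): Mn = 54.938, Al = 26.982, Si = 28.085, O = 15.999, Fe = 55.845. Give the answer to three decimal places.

1.762 Fe apfu

MnO: 17.61/70.937 = 0.24825 mol → 0.24825 mol Mn, 0.24825 mol O.
FeO: 25.46/71.844 = 0.35438 mol → 0.35438 mol Fe, 0.35438 mol O.
Al2O3: 20.58/101.961 = 0.20184 mol → 0.40368 mol Al, 0.60552 mol O.
SiO2: 36.22/60.083 = 0.60283 mol → 0.60283 mol Si, 1.20566 mol O.
Total oxygen = 2.41381 mol. Normalization factor = 12/2.41381 = 4.97139.
Fe per 12 O = 0.35438 × 4.97139 = 1.762.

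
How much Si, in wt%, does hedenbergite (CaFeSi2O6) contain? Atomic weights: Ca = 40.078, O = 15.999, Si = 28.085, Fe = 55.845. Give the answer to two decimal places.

M(CaFeSi2O6) = 248.087 g/mol.
Si contributes 2 × 28.085 = 56.170 g per mole.
56.170/248.087 = 0.2264 → 22.64%.

22.64 wt%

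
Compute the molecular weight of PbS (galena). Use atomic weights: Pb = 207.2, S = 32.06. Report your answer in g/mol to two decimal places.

M = 1(207.2) + 1(32.06)

239.26 g/mol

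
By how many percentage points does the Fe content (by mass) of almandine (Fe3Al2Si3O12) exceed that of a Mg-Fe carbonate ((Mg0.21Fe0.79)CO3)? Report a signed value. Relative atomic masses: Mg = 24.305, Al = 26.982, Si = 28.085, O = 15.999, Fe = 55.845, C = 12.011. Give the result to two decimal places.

First mineral: 167.535 g Fe in 497.742 g formula = 33.66 wt% Fe.
Second mineral: 44.118 g Fe in 109.230 g formula = 40.39 wt% Fe.
33.66% − 40.39% gives a difference of -6.73 percentage points.

-6.73 percentage points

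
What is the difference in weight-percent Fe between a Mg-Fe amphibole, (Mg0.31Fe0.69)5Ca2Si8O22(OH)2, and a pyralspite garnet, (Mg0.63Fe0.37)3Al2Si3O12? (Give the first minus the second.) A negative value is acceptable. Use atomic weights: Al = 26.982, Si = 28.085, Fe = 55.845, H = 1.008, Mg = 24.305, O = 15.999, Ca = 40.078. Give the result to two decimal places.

M((Mg0.31Fe0.69)5Ca2Si8O22(OH)2) = 921.166 g/mol, so wt% Fe = 192.665/921.166 × 100 = 20.92%.
M((Mg0.63Fe0.37)3Al2Si3O12) = 438.131 g/mol, so wt% Fe = 61.988/438.131 × 100 = 14.15%.
20.92 − 14.15 = 6.77 pp.

6.77 percentage points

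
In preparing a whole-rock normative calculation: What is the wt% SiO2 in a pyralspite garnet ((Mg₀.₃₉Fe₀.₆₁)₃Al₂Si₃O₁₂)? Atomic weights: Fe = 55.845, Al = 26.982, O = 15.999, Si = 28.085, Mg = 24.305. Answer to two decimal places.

Molar mass of (Mg₀.₃₉Fe₀.₆₁)₃Al₂Si₃O₁₂ = 1.17·24.305 + 1.83·55.845 + 2·26.982 + 3·28.085 + 12·15.999 = 460.840 g/mol.
Each formula unit contains 3 Si, equivalent to 3/1 = 3.0000 mol SiO2.
M(SiO2) = 1×28.085 + 2×15.999 = 60.083 g/mol.
Mass of SiO2 per formula unit = 3.0000 × 60.083 = 180.249 g.
SiO2 wt% = 180.249 / 460.840 × 100 = 39.11%.

39.11 wt%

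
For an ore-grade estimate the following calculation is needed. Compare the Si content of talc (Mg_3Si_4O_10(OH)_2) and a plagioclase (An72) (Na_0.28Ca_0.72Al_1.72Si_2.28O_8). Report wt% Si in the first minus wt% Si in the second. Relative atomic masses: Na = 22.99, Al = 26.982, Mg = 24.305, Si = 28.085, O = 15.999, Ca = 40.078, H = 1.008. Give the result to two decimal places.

First mineral: 112.340 g Si in 379.259 g formula = 29.62 wt% Si.
Second mineral: 64.034 g Si in 273.728 g formula = 23.39 wt% Si.
29.62% − 23.39% gives a difference of 6.23 percentage points.

6.23 percentage points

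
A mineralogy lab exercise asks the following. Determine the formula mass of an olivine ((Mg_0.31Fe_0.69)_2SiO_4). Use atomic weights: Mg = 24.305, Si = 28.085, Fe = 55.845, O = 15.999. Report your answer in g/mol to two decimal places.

184.22 g/mol

The formula mass is the sum 0.62(24.305) + 1.38(55.845) + 1(28.085) + 4(15.999).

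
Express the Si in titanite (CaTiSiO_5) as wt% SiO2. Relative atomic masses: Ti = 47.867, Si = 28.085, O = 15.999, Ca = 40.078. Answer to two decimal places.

30.65 wt%

M(CaTiSiO_5) = 196.025 g/mol; M(SiO2) = 60.083 g/mol.
Moles SiO2 per formula unit = 1 Si ÷ 1 = 1.0000.
SiO2 fraction = (1.0000 × 60.083) / 196.025 = 60.083/196.025 = 0.3065.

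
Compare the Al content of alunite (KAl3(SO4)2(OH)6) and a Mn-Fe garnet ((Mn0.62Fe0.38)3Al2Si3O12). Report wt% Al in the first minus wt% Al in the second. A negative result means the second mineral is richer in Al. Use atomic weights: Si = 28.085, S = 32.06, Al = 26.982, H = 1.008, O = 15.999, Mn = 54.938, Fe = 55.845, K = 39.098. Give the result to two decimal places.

8.66 percentage points

Al in KAl3(SO4)2(OH)6: molar mass 414.198 g/mol; 3×26.982 = 80.946 g → 19.54 wt%.
Al in (Mn0.62Fe0.38)3Al2Si3O12: molar mass 496.055 g/mol; 2×26.982 = 53.964 g → 10.88 wt%.
Difference = 19.54 − 10.88 = 8.66 percentage points.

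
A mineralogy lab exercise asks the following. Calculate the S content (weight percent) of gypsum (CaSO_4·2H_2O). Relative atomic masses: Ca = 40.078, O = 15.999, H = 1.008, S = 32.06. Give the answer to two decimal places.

M(CaSO_4·2H_2O) = 172.164 g/mol.
S contributes 1 × 32.06 = 32.060 g per mole.
32.060/172.164 = 0.1862 → 18.62%.

18.62 weight percent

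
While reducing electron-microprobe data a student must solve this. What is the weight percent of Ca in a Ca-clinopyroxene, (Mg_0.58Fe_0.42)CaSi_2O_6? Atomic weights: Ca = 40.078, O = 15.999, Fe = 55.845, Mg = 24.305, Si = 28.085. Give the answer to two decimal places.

17.44 weight percent

M((Mg_0.58Fe_0.42)CaSi_2O_6) = 229.794 g/mol.
Ca contributes 1 × 40.078 = 40.078 g per mole.
40.078/229.794 = 0.1744 → 17.44%.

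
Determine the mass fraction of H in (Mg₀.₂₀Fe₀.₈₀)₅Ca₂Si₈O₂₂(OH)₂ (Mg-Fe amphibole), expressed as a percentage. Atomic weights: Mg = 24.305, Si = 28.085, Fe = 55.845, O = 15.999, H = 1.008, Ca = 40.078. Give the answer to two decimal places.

0.21 mass %

M((Mg₀.₂₀Fe₀.₈₀)₅Ca₂Si₈O₂₂(OH)₂) = 938.513 g/mol.
H contributes 2 × 1.008 = 2.016 g per mole.
2.016/938.513 = 0.0021 → 0.21%.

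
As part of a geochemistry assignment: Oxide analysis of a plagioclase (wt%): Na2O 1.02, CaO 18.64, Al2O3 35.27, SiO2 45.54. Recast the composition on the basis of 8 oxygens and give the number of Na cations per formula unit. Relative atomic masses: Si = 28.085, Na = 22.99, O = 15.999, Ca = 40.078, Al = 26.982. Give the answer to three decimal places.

0.091 Na apfu

1.02 wt% Na2O ÷ 61.979 g/mol = 0.01646 mol, giving 0.03292 Na and 0.01646 O.
18.64 wt% CaO ÷ 56.077 g/mol = 0.33240 mol, giving 0.33240 Ca and 0.33240 O.
35.27 wt% Al2O3 ÷ 101.961 g/mol = 0.34592 mol, giving 0.69184 Al and 1.03776 O.
45.54 wt% SiO2 ÷ 60.083 g/mol = 0.75795 mol, giving 0.75795 Si and 1.51590 O.
Oxygen sums to 2.90252; scaling by 8/2.90252 = 2.75623 puts the formula on 8 O.
Na: 0.03292 × 2.75623 = 0.091 atoms per formula unit.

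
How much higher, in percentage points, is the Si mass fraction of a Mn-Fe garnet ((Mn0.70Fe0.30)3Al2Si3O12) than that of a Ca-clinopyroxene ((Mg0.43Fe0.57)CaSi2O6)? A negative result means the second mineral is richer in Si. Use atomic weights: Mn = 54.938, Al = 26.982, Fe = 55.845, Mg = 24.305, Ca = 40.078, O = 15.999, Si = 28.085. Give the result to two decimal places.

-6.96 percentage points

M((Mn0.70Fe0.30)3Al2Si3O12) = 495.837 g/mol, so wt% Si = 84.255/495.837 × 100 = 16.99%.
M((Mg0.43Fe0.57)CaSi2O6) = 234.525 g/mol, so wt% Si = 56.170/234.525 × 100 = 23.95%.
16.99 − 23.95 = -6.96 pp.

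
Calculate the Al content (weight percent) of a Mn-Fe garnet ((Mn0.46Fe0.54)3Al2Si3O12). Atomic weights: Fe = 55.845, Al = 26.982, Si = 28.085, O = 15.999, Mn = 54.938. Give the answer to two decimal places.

10.87 weight percent

Molar mass of (Mn0.46Fe0.54)3Al2Si3O12: 1.38·54.938 + 1.62·55.845 + 2·26.982 + 3·28.085 + 12·15.999 = 496.490 g/mol.
Mass of Al per formula unit: 2 × 26.982 = 53.964 g.
Weight fraction Al = 53.964 / 496.490 = 0.1087.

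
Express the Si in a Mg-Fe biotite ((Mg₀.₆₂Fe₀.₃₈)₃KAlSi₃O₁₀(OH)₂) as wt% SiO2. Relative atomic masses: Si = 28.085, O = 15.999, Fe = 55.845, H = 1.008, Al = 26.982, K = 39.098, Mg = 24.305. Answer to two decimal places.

39.77 wt%

Molar mass of (Mg₀.₆₂Fe₀.₃₈)₃KAlSi₃O₁₀(OH)₂ = 1.86×24.305 + 1.14×55.845 + 1×39.098 + 1×26.982 + 3×28.085 + 12×15.999 + 2×1.008 = 453.210 g/mol.
Each formula unit contains 3 Si, equivalent to 3/1 = 3.0000 mol SiO2.
M(SiO2) = 1×28.085 + 2×15.999 = 60.083 g/mol.
Mass of SiO2 per formula unit = 3.0000 × 60.083 = 180.249 g.
SiO2 wt% = 180.249 / 453.210 × 100 = 39.77%.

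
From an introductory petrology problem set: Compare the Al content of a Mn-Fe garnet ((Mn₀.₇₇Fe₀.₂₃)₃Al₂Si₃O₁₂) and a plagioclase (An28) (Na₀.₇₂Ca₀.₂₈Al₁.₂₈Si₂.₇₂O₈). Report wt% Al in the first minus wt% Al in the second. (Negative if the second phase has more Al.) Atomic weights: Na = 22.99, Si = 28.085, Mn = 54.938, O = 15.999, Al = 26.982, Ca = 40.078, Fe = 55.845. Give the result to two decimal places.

First mineral: 53.964 g Al in 495.647 g formula = 10.89 wt% Al.
Second mineral: 34.537 g Al in 266.695 g formula = 12.95 wt% Al.
10.89% − 12.95% gives a difference of -2.06 percentage points.

-2.06 percentage points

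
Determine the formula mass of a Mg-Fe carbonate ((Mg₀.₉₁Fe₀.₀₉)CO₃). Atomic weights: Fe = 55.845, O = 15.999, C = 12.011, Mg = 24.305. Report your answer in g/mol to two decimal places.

M = 0.91*24.305 + 0.09*55.845 + 1*12.011 + 3*15.999

87.15 g/mol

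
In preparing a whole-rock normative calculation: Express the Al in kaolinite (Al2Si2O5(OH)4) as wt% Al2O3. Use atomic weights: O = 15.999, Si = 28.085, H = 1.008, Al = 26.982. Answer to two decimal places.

39.50 wt%

Formula mass = 258.157 g/mol.
2 Al → 1.0000 mol Al2O3 per formula unit; M(Al2O3) = 101.961, so Al2O3 mass = 101.961 g.
101.961/258.157 × 100 = 39.50 wt%.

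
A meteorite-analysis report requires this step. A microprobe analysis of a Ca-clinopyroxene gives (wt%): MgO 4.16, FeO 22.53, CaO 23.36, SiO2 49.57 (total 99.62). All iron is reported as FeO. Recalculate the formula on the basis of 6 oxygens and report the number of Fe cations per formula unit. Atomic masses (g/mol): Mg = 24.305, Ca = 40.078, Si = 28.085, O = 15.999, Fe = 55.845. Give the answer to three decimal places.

MgO (M=40.304): mol = 0.10322; Mg = 0.10322, O = 0.10322.
FeO (M=71.844): mol = 0.31360; Fe = 0.31360, O = 0.31360.
CaO (M=56.077): mol = 0.41657; Ca = 0.41657, O = 0.41657.
SiO2 (M=60.083): mol = 0.82503; Si = 0.82503, O = 1.65006.
ΣO = 2.48345; factor = 6/ΣO = 2.41599.
Fe apfu = 0.31360 × 2.41599 = 0.758.

0.758 Fe apfu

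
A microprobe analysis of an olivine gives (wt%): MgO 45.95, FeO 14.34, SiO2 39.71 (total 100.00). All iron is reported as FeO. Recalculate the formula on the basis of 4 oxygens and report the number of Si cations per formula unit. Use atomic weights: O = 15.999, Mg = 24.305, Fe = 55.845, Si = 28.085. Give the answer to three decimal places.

0.993 Si apfu

MgO (M=40.304): mol = 1.14009; Mg = 1.14009, O = 1.14009.
FeO (M=71.844): mol = 0.19960; Fe = 0.19960, O = 0.19960.
SiO2 (M=60.083): mol = 0.66092; Si = 0.66092, O = 1.32184.
ΣO = 2.66153; factor = 4/ΣO = 1.50289.
Si apfu = 0.66092 × 1.50289 = 0.993.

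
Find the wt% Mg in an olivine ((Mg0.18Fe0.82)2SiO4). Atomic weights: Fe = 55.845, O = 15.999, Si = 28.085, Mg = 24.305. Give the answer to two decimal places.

Molar mass of (Mg0.18Fe0.82)2SiO4: 0.36×24.305 + 1.64×55.845 + 1×28.085 + 4×15.999 = 192.417 g/mol.
Mass of Mg per formula unit: 0.36 × 24.305 = 8.750 g.
Weight fraction Mg = 8.750 / 192.417 = 0.0455.

4.55 mass %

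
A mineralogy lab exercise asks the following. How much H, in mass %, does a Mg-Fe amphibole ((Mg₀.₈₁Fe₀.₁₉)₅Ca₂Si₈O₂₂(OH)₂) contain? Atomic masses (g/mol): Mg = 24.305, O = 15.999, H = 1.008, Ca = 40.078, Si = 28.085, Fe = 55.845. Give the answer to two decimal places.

M((Mg₀.₈₁Fe₀.₁₉)₅Ca₂Si₈O₂₂(OH)₂) = 842.316 g/mol.
H contributes 2 × 1.008 = 2.016 g per mole.
2.016/842.316 = 0.0024 → 0.24%.

0.24 mass %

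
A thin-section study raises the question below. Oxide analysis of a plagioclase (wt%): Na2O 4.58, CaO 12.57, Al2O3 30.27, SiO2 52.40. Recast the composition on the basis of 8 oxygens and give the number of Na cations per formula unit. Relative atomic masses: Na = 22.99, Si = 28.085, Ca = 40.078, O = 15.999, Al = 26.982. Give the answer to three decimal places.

4.58 wt% Na2O ÷ 61.979 g/mol = 0.07390 mol, giving 0.14780 Na and 0.07390 O.
12.57 wt% CaO ÷ 56.077 g/mol = 0.22416 mol, giving 0.22416 Ca and 0.22416 O.
30.27 wt% Al2O3 ÷ 101.961 g/mol = 0.29688 mol, giving 0.59376 Al and 0.89064 O.
52.40 wt% SiO2 ÷ 60.083 g/mol = 0.87213 mol, giving 0.87213 Si and 1.74426 O.
Oxygen sums to 2.93296; scaling by 8/2.93296 = 2.72762 puts the formula on 8 O.
Na: 0.14780 × 2.72762 = 0.403 atoms per formula unit.

0.403 Na apfu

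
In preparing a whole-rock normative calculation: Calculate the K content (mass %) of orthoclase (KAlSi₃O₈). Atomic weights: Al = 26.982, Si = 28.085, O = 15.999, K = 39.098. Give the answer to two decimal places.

Molar mass of KAlSi₃O₈: 1*39.098 + 1*26.982 + 3*28.085 + 8*15.999 = 278.327 g/mol.
Mass of K per formula unit: 1 × 39.098 = 39.098 g.
Weight fraction K = 39.098 / 278.327 = 0.1405.

14.05 mass %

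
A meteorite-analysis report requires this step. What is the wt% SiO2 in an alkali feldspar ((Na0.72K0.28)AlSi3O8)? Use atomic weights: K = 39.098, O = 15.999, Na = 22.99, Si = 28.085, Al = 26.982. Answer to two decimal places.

M((Na0.72K0.28)AlSi3O8) = 266.729 g/mol; M(SiO2) = 60.083 g/mol.
Moles SiO2 per formula unit = 3 Si ÷ 1 = 3.0000.
SiO2 fraction = (3.0000 × 60.083) / 266.729 = 180.249/266.729 = 0.6758.

67.58 wt%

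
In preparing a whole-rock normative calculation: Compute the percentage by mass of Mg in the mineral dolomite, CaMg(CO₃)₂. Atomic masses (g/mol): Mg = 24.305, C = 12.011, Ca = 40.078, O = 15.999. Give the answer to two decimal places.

13.18 wt%

M(CaMg(CO₃)₂) = 184.399 g/mol.
Mg contributes 1 × 24.305 = 24.305 g per mole.
24.305/184.399 = 0.1318 → 13.18%.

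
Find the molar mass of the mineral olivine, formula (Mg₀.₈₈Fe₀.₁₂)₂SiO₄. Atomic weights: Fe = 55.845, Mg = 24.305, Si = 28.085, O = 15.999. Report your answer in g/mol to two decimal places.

148.26 g/mol

The formula mass is the sum 1.76×24.305 + 0.24×55.845 + 1×28.085 + 4×15.999.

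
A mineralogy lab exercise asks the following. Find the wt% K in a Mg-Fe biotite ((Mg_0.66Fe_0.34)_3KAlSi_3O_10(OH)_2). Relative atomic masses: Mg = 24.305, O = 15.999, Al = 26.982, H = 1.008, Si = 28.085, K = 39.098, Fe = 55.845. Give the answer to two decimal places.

Molar mass of (Mg_0.66Fe_0.34)_3KAlSi_3O_10(OH)_2: 1.98*24.305 + 1.02*55.845 + 1*39.098 + 1*26.982 + 3*28.085 + 12*15.999 + 2*1.008 = 449.425 g/mol.
Mass of K per formula unit: 1 × 39.098 = 39.098 g.
Weight fraction K = 39.098 / 449.425 = 0.0870.

8.70 mass %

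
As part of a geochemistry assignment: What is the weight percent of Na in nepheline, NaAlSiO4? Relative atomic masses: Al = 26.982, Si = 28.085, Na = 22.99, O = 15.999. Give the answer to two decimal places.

16.18 wt%

Molar mass of NaAlSiO4: 1×22.99 + 1×26.982 + 1×28.085 + 4×15.999 = 142.053 g/mol.
Mass of Na per formula unit: 1 × 22.99 = 22.990 g.
Weight fraction Na = 22.990 / 142.053 = 0.1618.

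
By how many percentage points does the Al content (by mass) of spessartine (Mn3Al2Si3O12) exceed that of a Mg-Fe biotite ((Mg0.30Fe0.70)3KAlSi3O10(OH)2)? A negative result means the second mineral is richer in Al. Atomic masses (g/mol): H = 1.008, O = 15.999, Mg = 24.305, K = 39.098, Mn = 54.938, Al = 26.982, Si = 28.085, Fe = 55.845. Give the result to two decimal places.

First mineral: 53.964 g Al in 495.021 g formula = 10.90 wt% Al.
Second mineral: 26.982 g Al in 483.488 g formula = 5.58 wt% Al.
10.90% − 5.58% gives a difference of 5.32 percentage points.

5.32 percentage points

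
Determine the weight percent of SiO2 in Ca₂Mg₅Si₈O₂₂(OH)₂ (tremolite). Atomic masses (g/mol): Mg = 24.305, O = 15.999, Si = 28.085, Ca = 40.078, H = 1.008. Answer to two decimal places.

Formula mass = 812.353 g/mol.
8 Si → 8.0000 mol SiO2 per formula unit; M(SiO2) = 60.083, so SiO2 mass = 480.664 g.
480.664/812.353 × 100 = 59.17 wt%.

59.17 wt%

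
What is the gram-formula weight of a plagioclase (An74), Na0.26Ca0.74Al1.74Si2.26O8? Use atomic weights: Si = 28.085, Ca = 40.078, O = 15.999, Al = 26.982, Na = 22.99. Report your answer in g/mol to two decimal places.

M = 0.26*22.99 + 0.74*40.078 + 1.74*26.982 + 2.26*28.085 + 8*15.999

274.05 g/mol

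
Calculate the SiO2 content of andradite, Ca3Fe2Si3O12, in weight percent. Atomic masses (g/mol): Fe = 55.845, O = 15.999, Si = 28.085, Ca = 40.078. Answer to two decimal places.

Molar mass of Ca3Fe2Si3O12 = 3*40.078 + 2*55.845 + 3*28.085 + 12*15.999 = 508.167 g/mol.
Each formula unit contains 3 Si, equivalent to 3/1 = 3.0000 mol SiO2.
M(SiO2) = 1×28.085 + 2×15.999 = 60.083 g/mol.
Mass of SiO2 per formula unit = 3.0000 × 60.083 = 180.249 g.
SiO2 wt% = 180.249 / 508.167 × 100 = 35.47%.

35.47 wt%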